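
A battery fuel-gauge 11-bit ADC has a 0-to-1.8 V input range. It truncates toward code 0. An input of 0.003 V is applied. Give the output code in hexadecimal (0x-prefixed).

code 0x3 (decimal 3)

LSB = 1.8 V / 2048 = 0.879 mV.
(0.003 − 0) / 0.000878906 = 3.413 LSBs.
⌊·⌋(3.413) = 3.
In hexadecimal (0x-prefixed): 0x3.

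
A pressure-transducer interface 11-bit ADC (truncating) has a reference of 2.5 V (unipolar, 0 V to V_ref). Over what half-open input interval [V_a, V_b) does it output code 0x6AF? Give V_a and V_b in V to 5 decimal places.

[2.08862 V, 2.08984 V)

LSB = 2.5/2^11 = 1.221 mV.
Code 0x6AF = 1711 decimal.
V_a = V_low + 1711·LSB = 2.08862 V; V_b = V_low + 1712·LSB = 2.08984 V.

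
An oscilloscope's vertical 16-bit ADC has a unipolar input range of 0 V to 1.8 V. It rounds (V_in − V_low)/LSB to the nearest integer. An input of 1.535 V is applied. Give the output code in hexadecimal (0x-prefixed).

code 0xDA50 (decimal 55888)

Full-scale span = 1.8 V; LSB = 1.8/2^16 = 27.47 µV.
(V_in − V_low)/LSB = (1.535 − 0) / 2.74658e-05 = 55887.644.
round(55887.644) = 55888.
In hexadecimal (0x-prefixed): 0xDA50.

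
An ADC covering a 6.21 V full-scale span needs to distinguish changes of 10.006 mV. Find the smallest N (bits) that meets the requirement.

Number of steps required ≥ 6.21 V / 10.006 mV = 620.63.
Need 2^N ≥ 620.63; 2^9 = 512, 2^10 = 1024.
Minimum N = 10.

10 bits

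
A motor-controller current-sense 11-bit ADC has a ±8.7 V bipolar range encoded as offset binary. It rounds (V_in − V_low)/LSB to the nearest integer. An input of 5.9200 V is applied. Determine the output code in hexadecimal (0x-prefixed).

code 0x6B9 (decimal 1721)

LSB = 17.4 V / 2048 = 8.496 mV.
(5.9200 − (−8.7)) / 0.00849609 = 1720.791 LSBs.
Round → code 1721.
In hexadecimal (0x-prefixed): 0x6B9.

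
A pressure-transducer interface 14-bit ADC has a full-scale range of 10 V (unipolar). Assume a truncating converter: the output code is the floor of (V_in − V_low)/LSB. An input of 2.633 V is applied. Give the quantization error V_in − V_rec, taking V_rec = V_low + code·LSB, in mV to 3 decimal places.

0.554 mV

One LSB is 10 V / 16384 = 0.610 mV.
(V_in − V_low)/LSB = (2.633 − 0)/0.000610352 = 4313.9072 → code 4313 (floor).
Reconstructed: 2.6324463 V.
Difference: 0.000553711 V → 0.554 mV.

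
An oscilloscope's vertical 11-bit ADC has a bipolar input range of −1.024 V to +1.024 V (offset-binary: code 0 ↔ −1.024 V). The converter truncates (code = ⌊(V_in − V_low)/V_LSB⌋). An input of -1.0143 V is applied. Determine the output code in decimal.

With 2048 levels over 2.048 V, one step is 1.000 mV.
(V_in − V_low)/LSB = (-1.0143 − (−1.024)) / 0.001 = 9.700.
So the output code is 9.

code 9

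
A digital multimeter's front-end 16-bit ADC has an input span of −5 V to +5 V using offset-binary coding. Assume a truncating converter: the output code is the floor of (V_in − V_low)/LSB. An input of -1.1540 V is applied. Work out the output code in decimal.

code 25205

Full-scale span = 10 V; LSB = 10/2^16 = 152.59 µV.
(-1.1540 − (−5)) / 0.000152588 = 25205.146 LSBs.
Floor → code 25205.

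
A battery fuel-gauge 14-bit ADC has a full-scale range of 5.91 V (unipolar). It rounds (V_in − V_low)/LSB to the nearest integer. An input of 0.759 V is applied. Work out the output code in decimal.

code 2104

Full-scale span = 5.91 V; LSB = 5.91/2^14 = 360.72 µV.
Input sits at 2104.138 steps above V_low.
So the output code is 2104.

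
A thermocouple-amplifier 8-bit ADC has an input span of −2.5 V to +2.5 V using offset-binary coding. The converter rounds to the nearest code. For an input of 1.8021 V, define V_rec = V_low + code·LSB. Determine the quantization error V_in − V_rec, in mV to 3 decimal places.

Step size: 5 V ÷ 2^8 = 19.531 mV.
(1.8021 − (−2.5))/0.0195312 = 220.2675; round gives code 220.
Code 220 maps back to (−2.5) + 220×0.0195312 V = 1.796875 V.
Error = 1.8021 − 1.796875 = 0.005225 V = 5.225 mV.

5.225 mV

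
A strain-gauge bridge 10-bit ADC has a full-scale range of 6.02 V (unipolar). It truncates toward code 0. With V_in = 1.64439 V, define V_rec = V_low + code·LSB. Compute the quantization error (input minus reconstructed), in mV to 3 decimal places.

LSB = 6.02/2^10 = 5.879 mV.
Scaled input = 279.7102 LSBs, so code = 279.
Reconstructed: 1.6402148 V.
V_in − V_rec = 0.00417516 V = 4.175 mV.

4.175 mV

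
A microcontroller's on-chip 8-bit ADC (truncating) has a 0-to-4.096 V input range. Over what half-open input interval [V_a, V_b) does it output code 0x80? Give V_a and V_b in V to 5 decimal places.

[2.04800 V, 2.06400 V)

LSB = 4.096/2^8 = 16.000 mV.
Code 0x80 = 128 decimal.
V_a = V_low + 128·LSB = 2.048 V; V_b = V_low + 129·LSB = 2.064 V.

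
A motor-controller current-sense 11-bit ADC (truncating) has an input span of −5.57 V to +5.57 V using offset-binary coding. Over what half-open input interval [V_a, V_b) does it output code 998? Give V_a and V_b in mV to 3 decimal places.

LSB = 11.14/2^11 = 5.439 mV.
V_a = V_low + 998·LSB = -0.141426 V; V_b = V_low + 999·LSB = -0.135986 V.

[-141.426 mV, -135.986 mV)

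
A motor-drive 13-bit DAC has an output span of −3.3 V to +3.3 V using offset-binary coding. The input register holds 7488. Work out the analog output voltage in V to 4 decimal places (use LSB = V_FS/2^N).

2.7328 V

LSB = 6.6 V / 2^13 = 0.806 mV.
V_out = (−3.3) + 7488 × 0.000805664 V = 2.73281 V.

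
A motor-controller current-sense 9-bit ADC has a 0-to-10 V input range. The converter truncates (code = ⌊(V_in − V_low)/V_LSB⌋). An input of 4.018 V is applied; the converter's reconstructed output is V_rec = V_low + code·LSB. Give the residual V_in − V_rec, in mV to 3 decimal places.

One LSB is 10 V / 512 = 19.531 mV.
Scaled input = 205.7216 LSBs, so code = 205.
V_rec = 0 + 205·0.0195312 = 4.0039062 V.
Difference: 0.0140938 V → 14.094 mV.

14.094 mV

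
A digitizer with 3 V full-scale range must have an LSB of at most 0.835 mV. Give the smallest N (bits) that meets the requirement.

Number of steps required ≥ 3 V / 0.835 mV = 3592.81.
Need 2^N ≥ 3592.81; 2^11 = 2048, 2^12 = 4096.
Minimum N = 12.

12 bits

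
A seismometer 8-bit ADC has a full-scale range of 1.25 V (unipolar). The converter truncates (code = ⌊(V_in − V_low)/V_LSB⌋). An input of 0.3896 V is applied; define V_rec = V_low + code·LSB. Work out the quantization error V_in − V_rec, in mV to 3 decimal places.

Step size: 1.25 V ÷ 2^8 = 4.883 mV.
(V_in − V_low)/LSB = (0.3896 − 0)/0.00488281 = 79.7901 → code 79 (floor).
V_rec = 0 + 79·0.00488281 = 0.38574219 V.
Error = 0.3896 − 0.38574219 = 0.00385781 V = 3.858 mV.

3.858 mV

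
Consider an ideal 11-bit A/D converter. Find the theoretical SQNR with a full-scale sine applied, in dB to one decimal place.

68.0 dB

SNR ≈ 6.02·N + 1.76 dB = 6.02·11 + 1.76 = 67.98 dB.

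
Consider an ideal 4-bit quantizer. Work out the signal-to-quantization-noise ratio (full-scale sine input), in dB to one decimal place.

25.8 dB

SNR ≈ 6.02·N + 1.76 dB = 6.02·4 + 1.76 = 25.84 dB.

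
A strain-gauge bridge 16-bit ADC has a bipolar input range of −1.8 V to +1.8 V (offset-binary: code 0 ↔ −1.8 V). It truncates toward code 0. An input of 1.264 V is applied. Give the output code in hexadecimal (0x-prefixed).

code 0xD9E2 (decimal 55778)

LSB = 3.6 V / 65536 = 54.93 µV.
(V_in − V_low)/LSB = (1.264 − (−1.8)) / 5.49316e-05 = 55778.418.
Floor → code 55778.
In hexadecimal (0x-prefixed): 0xD9E2.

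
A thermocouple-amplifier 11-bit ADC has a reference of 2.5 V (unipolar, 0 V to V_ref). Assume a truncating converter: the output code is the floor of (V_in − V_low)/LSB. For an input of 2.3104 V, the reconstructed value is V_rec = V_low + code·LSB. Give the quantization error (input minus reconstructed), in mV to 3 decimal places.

0.830 mV

Step size: 2.5 V ÷ 2^11 = 1.221 mV.
Scaled input = 1892.6797 LSBs, so code = 1892.
Code 1892 maps back to 0 + 1892×0.0012207 V = 2.3095703 V.
Difference: 0.000829688 V → 0.830 mV.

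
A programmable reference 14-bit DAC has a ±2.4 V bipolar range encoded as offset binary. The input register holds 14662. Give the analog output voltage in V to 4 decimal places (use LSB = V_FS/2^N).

LSB = 4.8 V / 2^14 = 292.97 µV.
V_out = (−2.4) + 14662 × 0.000292969 V = 1.89551 V.

1.8955 V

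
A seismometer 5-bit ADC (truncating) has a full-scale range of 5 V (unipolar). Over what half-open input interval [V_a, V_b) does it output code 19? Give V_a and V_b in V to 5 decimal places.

LSB = 5/2^5 = 156.250 mV.
V_a = V_low + 19·LSB = 2.96875 V; V_b = V_low + 20·LSB = 3.125 V.

[2.96875 V, 3.12500 V)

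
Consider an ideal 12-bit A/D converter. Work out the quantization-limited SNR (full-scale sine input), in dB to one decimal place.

SNR ≈ 6.02·N + 1.76 dB = 6.02·12 + 1.76 = 74.00 dB.

74.0 dB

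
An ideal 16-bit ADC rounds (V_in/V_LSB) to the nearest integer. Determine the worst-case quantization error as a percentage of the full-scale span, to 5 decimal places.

Rounding → worst-case error = ½ LSB = V_FS/2^17, so 100/131072 = 0.000762939 % of full scale.

0.00076 %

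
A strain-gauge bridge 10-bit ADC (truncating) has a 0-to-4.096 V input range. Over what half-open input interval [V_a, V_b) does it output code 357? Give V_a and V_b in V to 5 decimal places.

LSB = 4.096/2^10 = 4.000 mV.
V_a = V_low + 357·LSB = 1.428 V; V_b = V_low + 358·LSB = 1.432 V.

[1.42800 V, 1.43200 V)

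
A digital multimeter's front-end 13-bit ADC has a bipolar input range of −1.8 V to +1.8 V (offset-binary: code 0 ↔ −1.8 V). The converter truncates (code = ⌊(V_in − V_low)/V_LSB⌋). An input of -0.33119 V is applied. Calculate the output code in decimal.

code 3342

Full-scale span = 3.6 V; LSB = 3.6/2^13 = 439.45 µV.
(V_in − V_low)/LSB = (-0.33119 − (−1.8)) / 0.000439453 = 3342.359.
Floor → code 3342.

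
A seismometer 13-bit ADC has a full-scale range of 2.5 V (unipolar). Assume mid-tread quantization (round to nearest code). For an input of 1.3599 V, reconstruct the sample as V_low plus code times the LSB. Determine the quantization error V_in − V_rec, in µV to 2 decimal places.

One LSB is 2.5 V / 8192 = 305.18 µV.
(1.3599 − 0)/0.000305176 = 4456.1203; round gives code 4456.
Reconstructed: 1.3598633 V.
V_in − V_rec = 3.67188e-05 V = 36.72 µV.

36.72 µV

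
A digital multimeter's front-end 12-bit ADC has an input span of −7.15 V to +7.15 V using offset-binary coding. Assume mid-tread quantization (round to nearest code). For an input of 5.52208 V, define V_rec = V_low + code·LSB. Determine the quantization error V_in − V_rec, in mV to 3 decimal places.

-1.016 mV

LSB = 14.3/2^12 = 3.491 mV.
(5.52208 − (−7.15))/0.00349121 = 3629.7091; round gives code 3630.
Code 3630 maps back to (−7.15) + 3630×0.00349121 V = 5.5230957 V.
V_in − V_rec = -0.0010157 V = -1.016 mV.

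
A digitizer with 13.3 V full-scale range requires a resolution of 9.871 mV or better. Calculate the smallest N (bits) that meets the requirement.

Number of steps required ≥ 13.3 V / 9.871 mV = 1347.38.
Need 2^N ≥ 1347.38; 2^10 = 1024, 2^11 = 2048.
Minimum N = 11.

11 bits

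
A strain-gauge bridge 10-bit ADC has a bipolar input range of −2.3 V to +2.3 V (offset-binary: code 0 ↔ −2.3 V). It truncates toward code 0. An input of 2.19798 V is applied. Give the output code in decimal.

LSB = 4.6 V / 1024 = 4.492 mV.
(2.19798 − (−2.3)) / 0.00449219 = 1001.289 LSBs.
Floor → code 1001.

code 1001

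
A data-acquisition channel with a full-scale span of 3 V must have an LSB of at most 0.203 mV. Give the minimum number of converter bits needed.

Number of steps required ≥ 3 V / 0.203 mV = 14778.33.
Need 2^N ≥ 14778.33; 2^13 = 8192, 2^14 = 16384.
Minimum N = 14.

14 bits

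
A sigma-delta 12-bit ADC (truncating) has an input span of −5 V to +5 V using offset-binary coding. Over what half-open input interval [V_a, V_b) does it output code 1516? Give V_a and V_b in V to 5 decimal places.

LSB = 10/2^12 = 2.441 mV.
V_a = V_low + 1516·LSB = -1.29883 V; V_b = V_low + 1517·LSB = -1.29639 V.

[-1.29883 V, -1.29639 V)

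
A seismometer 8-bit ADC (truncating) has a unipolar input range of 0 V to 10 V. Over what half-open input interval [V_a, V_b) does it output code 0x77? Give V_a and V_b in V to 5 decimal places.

LSB = 10/2^8 = 39.062 mV.
Code 0x77 = 119 decimal.
V_a = V_low + 119·LSB = 4.64844 V; V_b = V_low + 120·LSB = 4.6875 V.

[4.64844 V, 4.68750 V)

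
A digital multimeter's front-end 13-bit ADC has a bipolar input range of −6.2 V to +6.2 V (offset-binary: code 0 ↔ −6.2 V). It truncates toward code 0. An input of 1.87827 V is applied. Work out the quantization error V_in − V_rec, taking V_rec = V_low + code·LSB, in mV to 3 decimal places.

1.317 mV

Step size: 12.4 V ÷ 2^13 = 1.514 mV.
(V_in − V_low)/LSB = (1.87827 − (−6.2))/0.00151367 = 5336.8700 → code 5336 (floor).
Code 5336 maps back to (−6.2) + 5336×0.00151367 V = 1.8769531 V.
Difference: 0.00131687 V → 1.317 mV.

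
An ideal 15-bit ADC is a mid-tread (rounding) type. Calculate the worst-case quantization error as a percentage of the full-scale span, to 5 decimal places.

0.00153 %

Rounding → worst-case error = ½ LSB = V_FS/2^16, so 100/65536 = 0.00152588 % of full scale.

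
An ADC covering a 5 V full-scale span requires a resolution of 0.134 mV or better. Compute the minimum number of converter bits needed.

Number of steps required ≥ 5 V / 0.134 mV = 37313.43.
Need 2^N ≥ 37313.43; 2^15 = 32768, 2^16 = 65536.
Minimum N = 16.

16 bits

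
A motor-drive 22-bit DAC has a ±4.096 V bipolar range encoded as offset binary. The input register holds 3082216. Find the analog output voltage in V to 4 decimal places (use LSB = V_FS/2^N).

1.9240 V

LSB = 8.192 V / 2^22 = 1.95 µV.
V_out = (−4.096) + 3082216 × 1.95313e-06 V = 1.92395 V.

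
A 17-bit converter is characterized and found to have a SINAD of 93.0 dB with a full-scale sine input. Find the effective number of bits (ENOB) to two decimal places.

15.16 bits

ENOB = (SINAD − 1.76) / 6.02 = (93.0 − 1.76)/6.02 = 15.156.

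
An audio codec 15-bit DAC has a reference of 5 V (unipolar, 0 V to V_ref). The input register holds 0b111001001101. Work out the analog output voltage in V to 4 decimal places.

LSB = 5 V / 2^15 = 152.59 µV.
Code 0b111001001101 = 3661 decimal.
V_out = 0 + 3661 × 0.000152588 V = 0.558624 V.

0.5586 V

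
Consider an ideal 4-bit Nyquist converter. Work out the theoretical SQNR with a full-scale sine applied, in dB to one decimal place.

SNR ≈ 6.02·N + 1.76 dB = 6.02·4 + 1.76 = 25.84 dB.

25.8 dB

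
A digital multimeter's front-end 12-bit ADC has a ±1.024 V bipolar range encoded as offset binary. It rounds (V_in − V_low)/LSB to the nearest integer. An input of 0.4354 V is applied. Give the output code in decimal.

With 4096 levels over 2.048 V, one step is 0.500 mV.
Input sits at 2918.800 steps above V_low.
So the output code is 2919.

code 2919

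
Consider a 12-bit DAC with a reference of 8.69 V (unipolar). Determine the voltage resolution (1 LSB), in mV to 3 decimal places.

Full-scale span = 8.69 V.
LSB = 8.69 / 2^12 = 8.69 / 4096 = 0.00212158 V = 2.122 mV.

2.122 mV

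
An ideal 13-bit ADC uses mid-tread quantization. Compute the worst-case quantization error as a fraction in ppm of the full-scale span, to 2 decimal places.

61.04 ppm

Rounding → worst-case error = ½ LSB = V_FS/2^14, so 1e+06/16384 = 61.0352 ppm of full scale.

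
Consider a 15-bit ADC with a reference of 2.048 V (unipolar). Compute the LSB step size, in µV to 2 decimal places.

Full-scale span = 2.048 V.
LSB = 2.048 / 2^15 = 2.048 / 32768 = 6.25e-05 V = 62.50 µV.

62.50 µV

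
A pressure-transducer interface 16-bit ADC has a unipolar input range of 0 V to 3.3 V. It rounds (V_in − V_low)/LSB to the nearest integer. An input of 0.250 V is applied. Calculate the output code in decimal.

code 4965

Full-scale span = 3.3 V; LSB = 3.3/2^16 = 50.35 µV.
Input sits at 4964.848 steps above V_low.
round(4964.848) = 4965.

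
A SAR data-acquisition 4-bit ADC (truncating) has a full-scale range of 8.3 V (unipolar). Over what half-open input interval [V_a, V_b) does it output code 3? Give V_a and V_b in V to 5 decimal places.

LSB = 8.3/2^4 = 0.5188 V.
V_a = V_low + 3·LSB = 1.55625 V; V_b = V_low + 4·LSB = 2.075 V.

[1.55625 V, 2.07500 V)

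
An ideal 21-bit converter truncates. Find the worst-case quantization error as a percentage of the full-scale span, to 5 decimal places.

Truncating → worst-case error = 1 LSB = V_FS/2^21, so 100/2097152 = 4.76837e-05 % of full scale.

0.00005 %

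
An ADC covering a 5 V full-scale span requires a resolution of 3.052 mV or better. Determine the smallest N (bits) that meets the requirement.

Number of steps required ≥ 5 V / 3.052 mV = 1638.27.
Need 2^N ≥ 1638.27; 2^10 = 1024, 2^11 = 2048.
Minimum N = 11.

11 bits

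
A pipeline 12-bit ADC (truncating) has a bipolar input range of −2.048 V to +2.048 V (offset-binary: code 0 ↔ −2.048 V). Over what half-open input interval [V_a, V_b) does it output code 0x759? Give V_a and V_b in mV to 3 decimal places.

LSB = 4.096/2^12 = 1.000 mV.
Code 0x759 = 1881 decimal.
V_a = V_low + 1881·LSB = -0.167 V; V_b = V_low + 1882·LSB = -0.166 V.

[-167.000 mV, -166.000 mV)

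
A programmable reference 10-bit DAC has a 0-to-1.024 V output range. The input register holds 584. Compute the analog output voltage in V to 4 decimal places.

0.5840 V

LSB = 1.024 V / 2^10 = 1.000 mV.
V_out = 0 + 584 × 0.001 V = 0.584 V.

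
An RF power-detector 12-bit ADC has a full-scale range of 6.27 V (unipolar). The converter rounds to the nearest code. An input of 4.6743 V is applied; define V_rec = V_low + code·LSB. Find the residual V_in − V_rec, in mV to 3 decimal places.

-0.646 mV

Step size: 6.27 V ÷ 2^12 = 1.531 mV.
Scaled input = 3053.5778 LSBs, so code = 3054.
Code 3054 maps back to 0 + 3054×0.00153076 V = 4.6749463 V.
Difference: -0.000646289 V → -0.646 mV.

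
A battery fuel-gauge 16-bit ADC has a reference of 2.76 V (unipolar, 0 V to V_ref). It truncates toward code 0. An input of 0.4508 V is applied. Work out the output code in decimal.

code 10704

With 65536 levels over 2.76 V, one step is 42.11 µV.
(0.4508 − 0) / 4.21143e-05 = 10704.213 LSBs.
So the output code is 10704.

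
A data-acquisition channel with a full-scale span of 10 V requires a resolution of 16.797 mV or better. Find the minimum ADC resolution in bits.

10 bits

Number of steps required ≥ 10 V / 16.797 mV = 595.34.
Need 2^N ≥ 595.34; 2^9 = 512, 2^10 = 1024.
Minimum N = 10.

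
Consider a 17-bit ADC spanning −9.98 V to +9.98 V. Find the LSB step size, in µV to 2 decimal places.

152.28 µV

Full-scale span = 19.96 V.
LSB = 19.96 / 2^17 = 19.96 / 131072 = 0.000152283 V = 152.28 µV.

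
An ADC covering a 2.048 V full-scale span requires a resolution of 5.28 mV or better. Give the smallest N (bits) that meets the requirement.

Number of steps required ≥ 2.048 V / 5.28 mV = 387.88.
Need 2^N ≥ 387.88; 2^8 = 256, 2^9 = 512.
Minimum N = 9.

9 bits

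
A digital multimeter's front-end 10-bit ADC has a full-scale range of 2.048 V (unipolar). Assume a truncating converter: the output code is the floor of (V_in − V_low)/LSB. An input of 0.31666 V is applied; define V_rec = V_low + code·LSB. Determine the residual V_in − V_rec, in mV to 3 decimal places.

0.660 mV

Step size: 2.048 V ÷ 2^10 = 2.000 mV.
(0.31666 − 0)/0.002 = 158.3300; ⌊·⌋ gives code 158.
Code 158 maps back to 0 + 158×0.002 V = 0.316 V.
Error = 0.31666 − 0.316 = 0.00066 V = 0.660 mV.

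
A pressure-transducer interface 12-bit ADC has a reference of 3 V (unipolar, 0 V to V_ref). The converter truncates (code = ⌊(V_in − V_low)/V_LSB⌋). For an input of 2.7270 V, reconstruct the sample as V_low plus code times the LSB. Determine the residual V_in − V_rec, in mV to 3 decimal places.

0.193 mV

Step size: 3 V ÷ 2^12 = 0.732 mV.
(V_in − V_low)/LSB = (2.7270 − 0)/0.000732422 = 3723.2640 → code 3723 (floor).
Code 3723 maps back to 0 + 3723×0.000732422 V = 2.7268066 V.
Difference: 0.000193359 V → 0.193 mV.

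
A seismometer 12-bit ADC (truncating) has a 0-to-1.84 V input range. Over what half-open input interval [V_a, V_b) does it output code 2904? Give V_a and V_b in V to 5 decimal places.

[1.30453 V, 1.30498 V)

LSB = 1.84/2^12 = 449.22 µV.
V_a = V_low + 2904·LSB = 1.30453 V; V_b = V_low + 2905·LSB = 1.30498 V.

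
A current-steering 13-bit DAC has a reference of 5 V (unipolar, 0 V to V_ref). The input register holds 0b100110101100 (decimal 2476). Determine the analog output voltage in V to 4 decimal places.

1.5112 V

LSB = 5 V / 2^13 = 0.610 mV.
Code 0b100110101100 = 2476 decimal.
V_out = 0 + 2476 × 0.000610352 V = 1.51123 V.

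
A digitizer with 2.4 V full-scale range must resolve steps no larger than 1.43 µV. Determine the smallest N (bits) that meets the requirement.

Number of steps required ≥ 2.4 V / 1.43 µV = 1678321.68.
Need 2^N ≥ 1678321.68; 2^20 = 1048576, 2^21 = 2097152.
Minimum N = 21.

21 bits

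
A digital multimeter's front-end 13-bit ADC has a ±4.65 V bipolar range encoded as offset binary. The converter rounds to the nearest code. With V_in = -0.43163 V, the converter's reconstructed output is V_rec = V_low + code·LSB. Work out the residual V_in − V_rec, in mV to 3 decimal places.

Step size: 9.3 V ÷ 2^13 = 1.135 mV.
Scaled input = 3715.7943 LSBs, so code = 3716.
V_rec = (−4.65) + 3716·0.00113525 = -0.43139648 V.
V_in − V_rec = -0.000233516 V = -0.234 mV.

-0.234 mV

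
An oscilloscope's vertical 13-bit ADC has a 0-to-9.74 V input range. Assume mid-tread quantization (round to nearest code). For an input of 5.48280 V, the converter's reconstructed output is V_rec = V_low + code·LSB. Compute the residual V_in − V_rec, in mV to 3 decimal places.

0.483 mV

LSB = 9.74/2^13 = 1.189 mV.
Scaled input = 4611.4063 LSBs, so code = 4611.
Code 4611 maps back to 0 + 4611×0.00118896 V = 5.4823169 V.
V_in − V_rec = 0.000483105 V = 0.483 mV.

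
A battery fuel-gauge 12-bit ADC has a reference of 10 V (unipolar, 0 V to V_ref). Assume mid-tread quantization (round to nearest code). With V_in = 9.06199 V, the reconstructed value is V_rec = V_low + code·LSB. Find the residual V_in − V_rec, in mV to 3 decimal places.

-0.510 mV

One LSB is 10 V / 4096 = 2.441 mV.
(V_in − V_low)/LSB = (9.06199 − 0)/0.00244141 = 3711.7911 → code 3712 (round).
Reconstructed: 9.0625 V.
Difference: -0.00051 V → -0.510 mV.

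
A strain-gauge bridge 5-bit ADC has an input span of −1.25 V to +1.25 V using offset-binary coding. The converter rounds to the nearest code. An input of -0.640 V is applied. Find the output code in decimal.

LSB = 2.5 V / 32 = 78.125 mV.
Input sits at 7.808 steps above V_low.
So the output code is 8.

code 8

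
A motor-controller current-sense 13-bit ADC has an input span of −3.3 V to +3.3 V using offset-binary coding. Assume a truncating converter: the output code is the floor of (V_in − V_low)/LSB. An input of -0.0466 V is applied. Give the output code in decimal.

code 4038

LSB = 6.6 V / 8192 = 0.806 mV.
Input sits at 4038.160 steps above V_low.
⌊·⌋(4038.160) = 4038.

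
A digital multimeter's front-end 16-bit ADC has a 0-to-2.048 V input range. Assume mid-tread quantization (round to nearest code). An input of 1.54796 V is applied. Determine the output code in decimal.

With 65536 levels over 2.048 V, one step is 31.25 µV.
(1.54796 − 0) / 3.125e-05 = 49534.720 LSBs.
round(49534.720) = 49535.

code 49535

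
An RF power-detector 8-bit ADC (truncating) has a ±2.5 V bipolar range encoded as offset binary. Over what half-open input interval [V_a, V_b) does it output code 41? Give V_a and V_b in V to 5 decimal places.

LSB = 5/2^8 = 19.531 mV.
V_a = V_low + 41·LSB = -1.69922 V; V_b = V_low + 42·LSB = -1.67969 V.

[-1.69922 V, -1.67969 V)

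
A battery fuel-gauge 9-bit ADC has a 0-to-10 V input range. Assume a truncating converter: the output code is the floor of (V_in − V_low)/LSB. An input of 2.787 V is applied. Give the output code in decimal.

With 512 levels over 10 V, one step is 19.531 mV.
Input sits at 142.694 steps above V_low.
⌊·⌋(142.694) = 142.

code 142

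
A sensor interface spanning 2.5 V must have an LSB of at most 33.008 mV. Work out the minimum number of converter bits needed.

7 bits

Number of steps required ≥ 2.5 V / 33.008 mV = 75.74.
Need 2^N ≥ 75.74; 2^6 = 64, 2^7 = 128.
Minimum N = 7.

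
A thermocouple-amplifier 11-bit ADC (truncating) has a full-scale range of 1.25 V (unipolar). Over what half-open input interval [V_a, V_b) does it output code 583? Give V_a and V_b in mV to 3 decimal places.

LSB = 1.25/2^11 = 0.610 mV.
V_a = V_low + 583·LSB = 0.355835 V; V_b = V_low + 584·LSB = 0.356445 V.

[355.835 mV, 356.445 mV)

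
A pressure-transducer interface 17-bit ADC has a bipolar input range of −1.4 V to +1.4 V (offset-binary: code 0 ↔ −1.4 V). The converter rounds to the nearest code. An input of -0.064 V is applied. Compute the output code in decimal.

Full-scale span = 2.8 V; LSB = 2.8/2^17 = 21.36 µV.
Input sits at 62540.069 steps above V_low.
So the output code is 62540.

code 62540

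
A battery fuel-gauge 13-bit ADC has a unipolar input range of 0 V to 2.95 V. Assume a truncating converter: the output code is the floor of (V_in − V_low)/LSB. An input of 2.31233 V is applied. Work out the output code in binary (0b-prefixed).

With 8192 levels over 2.95 V, one step is 360.11 µV.
(2.31233 − 0) / 0.000360107 = 6421.223 LSBs.
So the output code is 6421.
In binary (0b-prefixed): 0b1100100010101.

code 0b1100100010101 (decimal 6421)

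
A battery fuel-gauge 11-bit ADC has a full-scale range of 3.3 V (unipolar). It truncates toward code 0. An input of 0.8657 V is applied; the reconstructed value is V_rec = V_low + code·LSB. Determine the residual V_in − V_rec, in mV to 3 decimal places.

0.417 mV

LSB = 3.3/2^11 = 1.611 mV.
(V_in − V_low)/LSB = (0.8657 − 0)/0.00161133 = 537.2587 → code 537 (floor).
Reconstructed: 0.8652832 V.
V_in − V_rec = 0.000416797 V = 0.417 mV.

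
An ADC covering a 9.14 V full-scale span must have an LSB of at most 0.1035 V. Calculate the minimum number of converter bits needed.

Number of steps required ≥ 9.14 V / 0.1035 V = 88.31.
Need 2^N ≥ 88.31; 2^6 = 64, 2^7 = 128.
Minimum N = 7.

7 bits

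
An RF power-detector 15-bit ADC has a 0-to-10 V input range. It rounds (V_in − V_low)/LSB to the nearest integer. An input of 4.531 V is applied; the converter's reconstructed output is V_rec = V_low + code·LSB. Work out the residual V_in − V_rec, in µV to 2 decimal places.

LSB = 10/2^15 = 305.18 µV.
Scaled input = 14847.1808 LSBs, so code = 14847.
Code 14847 maps back to 0 + 14847×0.000305176 V = 4.5309448 V.
V_in − V_rec = 5.51758e-05 V = 55.18 µV.

55.18 µV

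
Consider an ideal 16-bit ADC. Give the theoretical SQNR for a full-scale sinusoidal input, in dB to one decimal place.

SNR ≈ 6.02·N + 1.76 dB = 6.02·16 + 1.76 = 98.08 dB.

98.1 dB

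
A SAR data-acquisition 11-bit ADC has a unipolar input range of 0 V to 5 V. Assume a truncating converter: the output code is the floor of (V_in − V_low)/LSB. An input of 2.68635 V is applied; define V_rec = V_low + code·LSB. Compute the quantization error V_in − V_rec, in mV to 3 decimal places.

0.803 mV

One LSB is 5 V / 2048 = 2.441 mV.
Scaled input = 1100.3290 LSBs, so code = 1100.
Code 1100 maps back to 0 + 1100×0.00244141 V = 2.6855469 V.
Difference: 0.000803125 V → 0.803 mV.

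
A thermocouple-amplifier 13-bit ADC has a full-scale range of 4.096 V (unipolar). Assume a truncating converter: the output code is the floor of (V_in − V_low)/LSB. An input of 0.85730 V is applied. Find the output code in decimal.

code 1714

With 8192 levels over 4.096 V, one step is 0.500 mV.
(0.85730 − 0) / 0.0005 = 1714.600 LSBs.
So the output code is 1714.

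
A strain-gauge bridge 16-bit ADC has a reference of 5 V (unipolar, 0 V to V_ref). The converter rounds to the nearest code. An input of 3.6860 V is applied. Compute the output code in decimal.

code 48313

Full-scale span = 5 V; LSB = 5/2^16 = 76.29 µV.
Input sits at 48313.139 steps above V_low.
Round → code 48313.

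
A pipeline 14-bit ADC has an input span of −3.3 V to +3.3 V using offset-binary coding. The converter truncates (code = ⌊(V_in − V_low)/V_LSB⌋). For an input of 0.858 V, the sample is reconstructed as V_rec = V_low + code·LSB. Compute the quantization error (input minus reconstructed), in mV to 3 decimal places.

Step size: 6.6 V ÷ 2^14 = 402.83 µV.
Scaled input = 10321.9200 LSBs, so code = 10321.
V_rec = (−3.3) + 10321·0.000402832 = 0.85762939 V.
Error = 0.858 − 0.85762939 = 0.000370605 V = 0.371 mV.

0.371 mV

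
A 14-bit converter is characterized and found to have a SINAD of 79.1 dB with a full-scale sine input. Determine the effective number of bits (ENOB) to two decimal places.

ENOB = (SINAD − 1.76) / 6.02 = (79.1 − 1.76)/6.02 = 12.847.

12.85 bits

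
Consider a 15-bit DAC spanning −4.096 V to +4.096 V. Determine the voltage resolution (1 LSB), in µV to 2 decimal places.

Full-scale span = 8.192 V.
LSB = 8.192 / 2^15 = 8.192 / 32768 = 0.00025 V = 250.00 µV.

250.00 µV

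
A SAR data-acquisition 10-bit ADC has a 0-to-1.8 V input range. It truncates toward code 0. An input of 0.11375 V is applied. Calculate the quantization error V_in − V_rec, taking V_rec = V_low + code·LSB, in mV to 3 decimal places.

1.250 mV

Step size: 1.8 V ÷ 2^10 = 1.758 mV.
(V_in − V_low)/LSB = (0.11375 − 0)/0.00175781 = 64.7111 → code 64 (floor).
Code 64 maps back to 0 + 64×0.00175781 V = 0.1125 V.
V_in − V_rec = 0.00125 V = 1.250 mV.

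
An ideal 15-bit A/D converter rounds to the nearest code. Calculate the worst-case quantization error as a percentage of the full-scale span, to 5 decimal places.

0.00153 %

Rounding → worst-case error = ½ LSB = V_FS/2^16, so 100/65536 = 0.00152588 % of full scale.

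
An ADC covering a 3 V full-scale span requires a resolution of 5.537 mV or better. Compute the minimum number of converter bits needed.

10 bits

Number of steps required ≥ 3 V / 5.537 mV = 541.81.
Need 2^N ≥ 541.81; 2^9 = 512, 2^10 = 1024.
Minimum N = 10.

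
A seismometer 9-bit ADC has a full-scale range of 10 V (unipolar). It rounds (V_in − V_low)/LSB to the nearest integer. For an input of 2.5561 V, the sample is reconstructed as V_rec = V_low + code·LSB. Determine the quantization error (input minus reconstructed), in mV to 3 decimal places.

One LSB is 10 V / 512 = 19.531 mV.
(V_in − V_low)/LSB = (2.5561 − 0)/0.0195312 = 130.8723 → code 131 (round).
Code 131 maps back to 0 + 131×0.0195312 V = 2.5585938 V.
V_in − V_rec = -0.00249375 V = -2.494 mV.

-2.494 mV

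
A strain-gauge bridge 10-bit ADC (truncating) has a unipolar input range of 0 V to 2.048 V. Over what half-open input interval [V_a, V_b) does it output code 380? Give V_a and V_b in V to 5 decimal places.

[0.76000 V, 0.76200 V)

LSB = 2.048/2^10 = 2.000 mV.
V_a = V_low + 380·LSB = 0.76 V; V_b = V_low + 381·LSB = 0.762 V.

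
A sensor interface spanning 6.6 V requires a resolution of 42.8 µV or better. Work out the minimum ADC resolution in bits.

Number of steps required ≥ 6.6 V / 42.8 µV = 154205.61.
Need 2^N ≥ 154205.61; 2^17 = 131072, 2^18 = 262144.
Minimum N = 18.

18 bits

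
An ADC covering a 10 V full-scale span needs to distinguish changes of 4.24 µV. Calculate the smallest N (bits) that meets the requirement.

22 bits

Number of steps required ≥ 10 V / 4.24 µV = 2358490.57.
Need 2^N ≥ 2358490.57; 2^21 = 2097152, 2^22 = 4194304.
Minimum N = 22.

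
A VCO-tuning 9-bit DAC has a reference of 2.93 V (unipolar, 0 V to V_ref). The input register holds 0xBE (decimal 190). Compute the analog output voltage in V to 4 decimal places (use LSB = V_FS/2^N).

LSB = 2.93 V / 2^9 = 5.723 mV.
Code 0xBE = 190 decimal.
V_out = 0 + 190 × 0.00572266 V = 1.0873 V.

1.0873 V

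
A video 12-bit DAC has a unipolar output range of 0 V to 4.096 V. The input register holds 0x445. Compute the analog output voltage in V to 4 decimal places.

1.0930 V

LSB = 4.096 V / 2^12 = 1.000 mV.
Code 0x445 = 1093 decimal.
V_out = 0 + 1093 × 0.001 V = 1.093 V.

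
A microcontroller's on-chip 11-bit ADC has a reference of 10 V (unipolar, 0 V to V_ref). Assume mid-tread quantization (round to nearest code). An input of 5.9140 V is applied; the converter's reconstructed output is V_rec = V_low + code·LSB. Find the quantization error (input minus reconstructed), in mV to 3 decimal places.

Step size: 10 V ÷ 2^11 = 4.883 mV.
Scaled input = 1211.1872 LSBs, so code = 1211.
Code 1211 maps back to 0 + 1211×0.00488281 V = 5.9130859 V.
V_in − V_rec = 0.000914063 V = 0.914 mV.

0.914 mV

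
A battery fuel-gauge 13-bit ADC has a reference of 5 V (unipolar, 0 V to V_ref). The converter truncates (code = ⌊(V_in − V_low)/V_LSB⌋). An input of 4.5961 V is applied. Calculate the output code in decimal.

LSB = 5 V / 8192 = 0.610 mV.
(4.5961 − 0) / 0.000610352 = 7530.250 LSBs.
So the output code is 7530.

code 7530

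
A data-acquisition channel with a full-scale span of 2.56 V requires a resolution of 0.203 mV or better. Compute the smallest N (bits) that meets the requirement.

14 bits

Number of steps required ≥ 2.56 V / 0.203 mV = 12610.84.
Need 2^N ≥ 12610.84; 2^13 = 8192, 2^14 = 16384.
Minimum N = 14.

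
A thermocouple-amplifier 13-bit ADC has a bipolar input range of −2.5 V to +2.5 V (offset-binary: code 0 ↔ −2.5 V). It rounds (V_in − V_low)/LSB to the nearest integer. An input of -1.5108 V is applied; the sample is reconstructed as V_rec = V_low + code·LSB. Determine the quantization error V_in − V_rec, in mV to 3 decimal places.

LSB = 5/2^13 = 0.610 mV.
Scaled input = 1620.7053 LSBs, so code = 1621.
Reconstructed: -1.5106201 V.
Error = -1.5108 − (−1.5106201) = -0.000179883 V = -0.180 mV.

-0.180 mV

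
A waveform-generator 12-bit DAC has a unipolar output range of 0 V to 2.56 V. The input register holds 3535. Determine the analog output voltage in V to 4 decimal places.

2.2094 V

LSB = 2.56 V / 2^12 = 0.625 mV.
V_out = 0 + 3535 × 0.000625 V = 2.20938 V.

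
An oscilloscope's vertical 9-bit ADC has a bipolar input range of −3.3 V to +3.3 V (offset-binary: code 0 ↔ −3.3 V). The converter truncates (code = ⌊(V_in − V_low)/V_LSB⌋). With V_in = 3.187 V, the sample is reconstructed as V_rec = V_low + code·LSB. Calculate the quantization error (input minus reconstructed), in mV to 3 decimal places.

LSB = 6.6/2^9 = 12.891 mV.
(V_in − V_low)/LSB = (3.187 − (−3.3))/0.0128906 = 503.2339 → code 503 (floor).
Reconstructed: 3.1839844 V.
V_in − V_rec = 0.00301563 V = 3.016 mV.

3.016 mV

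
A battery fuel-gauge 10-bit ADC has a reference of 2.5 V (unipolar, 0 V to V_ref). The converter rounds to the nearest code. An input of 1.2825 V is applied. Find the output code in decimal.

Full-scale span = 2.5 V; LSB = 2.5/2^10 = 2.441 mV.
(1.2825 − 0) / 0.00244141 = 525.312 LSBs.
Round → code 525.

code 525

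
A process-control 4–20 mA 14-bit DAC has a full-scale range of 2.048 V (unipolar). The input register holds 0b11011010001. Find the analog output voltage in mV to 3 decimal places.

218.125 mV

LSB = 2.048 V / 2^14 = 125.00 µV.
Code 0b11011010001 = 1745 decimal.
V_out = 0 + 1745 × 0.000125 V = 0.218125 V.
= 218.125 mV.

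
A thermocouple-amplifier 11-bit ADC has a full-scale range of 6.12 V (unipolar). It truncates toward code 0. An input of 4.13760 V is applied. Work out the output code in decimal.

code 1384

With 2048 levels over 6.12 V, one step is 2.988 mV.
(V_in − V_low)/LSB = (4.13760 − 0) / 0.00298828 = 1384.609.
Floor → code 1384.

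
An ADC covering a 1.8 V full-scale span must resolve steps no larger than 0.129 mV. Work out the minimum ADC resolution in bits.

Number of steps required ≥ 1.8 V / 0.129 mV = 13953.49.
Need 2^N ≥ 13953.49; 2^13 = 8192, 2^14 = 16384.
Minimum N = 14.

14 bits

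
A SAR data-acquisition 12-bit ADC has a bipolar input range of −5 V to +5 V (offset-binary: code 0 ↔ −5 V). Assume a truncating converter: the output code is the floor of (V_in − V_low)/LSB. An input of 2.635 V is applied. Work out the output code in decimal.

code 3127

Full-scale span = 10 V; LSB = 10/2^12 = 2.441 mV.
Input sits at 3127.296 steps above V_low.
⌊·⌋(3127.296) = 3127.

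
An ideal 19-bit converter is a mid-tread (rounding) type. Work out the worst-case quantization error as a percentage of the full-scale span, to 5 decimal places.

Rounding → worst-case error = ½ LSB = V_FS/2^20, so 100/1048576 = 9.53674e-05 % of full scale.

0.00010 %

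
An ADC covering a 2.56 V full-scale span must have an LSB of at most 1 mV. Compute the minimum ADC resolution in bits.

Number of steps required ≥ 2.56 V / 1 mV = 2560.00.
Need 2^N ≥ 2560.00; 2^11 = 2048, 2^12 = 4096.
Minimum N = 12.

12 bits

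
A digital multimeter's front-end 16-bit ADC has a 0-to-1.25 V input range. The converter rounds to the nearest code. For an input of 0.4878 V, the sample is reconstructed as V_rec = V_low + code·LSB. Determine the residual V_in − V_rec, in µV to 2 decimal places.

Step size: 1.25 V ÷ 2^16 = 19.07 µV.
Scaled input = 25574.7686 LSBs, so code = 25575.
V_rec = 0 + 25575·1.90735e-05 = 0.48780441 V.
Error = 0.4878 − 0.48780441 = -4.41284e-06 V = -4.41 µV.

-4.41 µV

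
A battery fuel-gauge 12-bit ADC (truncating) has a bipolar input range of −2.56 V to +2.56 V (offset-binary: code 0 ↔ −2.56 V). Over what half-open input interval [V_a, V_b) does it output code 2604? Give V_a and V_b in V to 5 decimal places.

[0.69500 V, 0.69625 V)

LSB = 5.12/2^12 = 1.250 mV.
V_a = V_low + 2604·LSB = 0.695 V; V_b = V_low + 2605·LSB = 0.69625 V.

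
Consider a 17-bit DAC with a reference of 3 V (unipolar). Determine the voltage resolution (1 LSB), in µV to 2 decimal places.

Full-scale span = 3 V.
LSB = 3 / 2^17 = 3 / 131072 = 2.28882e-05 V = 22.89 µV.

22.89 µV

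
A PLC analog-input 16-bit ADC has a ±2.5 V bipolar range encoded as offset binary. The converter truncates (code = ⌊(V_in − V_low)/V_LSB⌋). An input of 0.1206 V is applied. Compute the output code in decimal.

code 34348

Full-scale span = 5 V; LSB = 5/2^16 = 76.29 µV.
Input sits at 34348.728 steps above V_low.
So the output code is 34348.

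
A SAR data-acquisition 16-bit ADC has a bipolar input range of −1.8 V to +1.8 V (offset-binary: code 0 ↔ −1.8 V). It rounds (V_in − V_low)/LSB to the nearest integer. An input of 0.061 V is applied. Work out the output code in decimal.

code 33878

With 65536 levels over 3.6 V, one step is 54.93 µV.
(V_in − V_low)/LSB = (0.061 − (−1.8)) / 5.49316e-05 = 33878.471.
Round → code 33878.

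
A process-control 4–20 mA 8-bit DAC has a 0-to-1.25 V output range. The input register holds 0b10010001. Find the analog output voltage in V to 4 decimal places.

0.7080 V

LSB = 1.25 V / 2^8 = 4.883 mV.
Code 0b10010001 = 145 decimal.
V_out = 0 + 145 × 0.00488281 V = 0.708008 V.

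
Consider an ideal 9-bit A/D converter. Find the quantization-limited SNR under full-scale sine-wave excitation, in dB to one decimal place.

55.9 dB

SNR ≈ 6.02·N + 1.76 dB = 6.02·9 + 1.76 = 55.94 dB.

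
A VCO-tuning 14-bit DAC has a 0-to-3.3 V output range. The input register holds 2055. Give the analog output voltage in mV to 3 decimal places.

LSB = 3.3 V / 2^14 = 201.42 µV.
V_out = 0 + 2055 × 0.000201416 V = 0.41391 V.
= 413.910 mV.

413.910 mV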